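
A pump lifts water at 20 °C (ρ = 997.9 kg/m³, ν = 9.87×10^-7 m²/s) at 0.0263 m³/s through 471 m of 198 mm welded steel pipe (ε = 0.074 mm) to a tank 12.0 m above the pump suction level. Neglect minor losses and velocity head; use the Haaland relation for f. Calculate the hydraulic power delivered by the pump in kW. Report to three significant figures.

V = 4Q/(πD²) = 0.8542 m/s; Re = 1.71×10^5; ε/D = 3.74×10^-4; f = 0.01824
h_f = f(L/D)V²/2g = 1.613 m
Total head H = z + h_f = 12.0 + 1.613 = 13.61 m
P_hyd = ρgQH = 997.9·9.81·0.0263·13.61 = 3.505 kW

P_hyd ≈ 3.50 kW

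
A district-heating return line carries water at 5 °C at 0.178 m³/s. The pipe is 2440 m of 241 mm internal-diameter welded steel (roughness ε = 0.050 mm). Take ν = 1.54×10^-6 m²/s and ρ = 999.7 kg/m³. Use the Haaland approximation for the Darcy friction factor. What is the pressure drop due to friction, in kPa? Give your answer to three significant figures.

V = 4Q/(πD²) = 4·0.178/(π·0.241²) = 3.902 m/s
Re = VD/ν = 3.902·0.241/1.54×10^-6 = 6.11×10^5 → turbulent
ε/D = 0.050/241 = 2.07×10^-4
Haaland: f = 0.01513
h_f = f(L/D)V²/(2g) = 0.01513·(2440/0.241)·3.902²/(2·9.81) = 118.9 m
Δp = ρg·h_f = 999.7·9.81·118.9 = 1166 kPa

Δp ≈ 1170 kPa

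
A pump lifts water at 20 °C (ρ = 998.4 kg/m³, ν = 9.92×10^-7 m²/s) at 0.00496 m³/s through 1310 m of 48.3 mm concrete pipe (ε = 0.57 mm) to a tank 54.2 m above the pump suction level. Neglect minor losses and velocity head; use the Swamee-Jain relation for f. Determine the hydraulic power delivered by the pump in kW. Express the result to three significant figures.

V = 4Q/(πD²) = 2.707 m/s; Re = 1.32×10^5; ε/D = 0.0118; f = 0.04073
h_f = f(L/D)V²/2g = 412.6 m
Total head H = z + h_f = 54.2 + 412.6 = 466.8 m
P_hyd = ρgQH = 998.4·9.81·0.00496·466.8 = 22.68 kW

P_hyd ≈ 22.7 kW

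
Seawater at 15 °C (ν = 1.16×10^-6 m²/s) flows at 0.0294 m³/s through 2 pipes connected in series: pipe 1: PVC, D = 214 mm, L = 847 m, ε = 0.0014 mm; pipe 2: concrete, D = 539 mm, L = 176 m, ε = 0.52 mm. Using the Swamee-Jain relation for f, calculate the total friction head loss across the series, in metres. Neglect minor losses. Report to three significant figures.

H ≈ 2.23 m

Pipe 1: V = 0.8174 m/s, Re = 1.51×10^5, ε/D = 6.54×10^-6, f = 0.01647, h_1 = f(L/D)V²/2g = 2.220 m
Pipe 2: V = 0.1288 m/s, Re = 5.99×10^4, ε/D = 9.65×10^-4, f = 0.02351, h_2 = f(L/D)V²/2g = 0.006497 m
Series → Q common, losses add: H = Σh = 2.227 m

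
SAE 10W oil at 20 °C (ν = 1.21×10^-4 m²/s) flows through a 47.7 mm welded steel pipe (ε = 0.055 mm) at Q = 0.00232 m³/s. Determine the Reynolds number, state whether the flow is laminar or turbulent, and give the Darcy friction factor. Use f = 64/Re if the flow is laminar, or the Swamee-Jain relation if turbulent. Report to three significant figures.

Re ≈ 512; laminar; f = 64/Re ≈ 0.125

V = 4Q/(πD²) = 1.298 m/s
Re = VD/ν = 1.298·0.0477/1.21×10^-4 = 512
Re < 2300 → laminar → f = 64/Re = 0.1251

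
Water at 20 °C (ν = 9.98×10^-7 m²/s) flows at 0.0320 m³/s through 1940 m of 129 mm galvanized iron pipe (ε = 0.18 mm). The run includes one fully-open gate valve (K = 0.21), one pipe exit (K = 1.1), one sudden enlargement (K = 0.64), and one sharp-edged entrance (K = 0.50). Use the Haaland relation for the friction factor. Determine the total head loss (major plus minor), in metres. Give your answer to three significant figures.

H_L ≈ 102 m

V = 4Q/(πD²) = 2.448 m/s; V²/2g = 0.3055 m
Re = 3.16×10^5, ε/D = 0.00140 → f = 0.02202 (Haaland)
Major: h_f = f(L/D)·V²/2g = 0.02202·15039·0.3055 = 101.2 m
Minor: ΣK = 2.45; h_m = ΣK·V²/2g = 0.7486 m
Total H_L = 101.2 + 0.7486 = 101.9 m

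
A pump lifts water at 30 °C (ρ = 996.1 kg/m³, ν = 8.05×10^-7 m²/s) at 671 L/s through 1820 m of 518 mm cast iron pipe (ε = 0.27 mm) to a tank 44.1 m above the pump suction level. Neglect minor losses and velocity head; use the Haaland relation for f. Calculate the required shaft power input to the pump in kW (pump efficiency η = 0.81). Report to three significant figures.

P_shaft ≈ 608 kW

V = 4Q/(πD²) = 3.184 m/s; Re = 2.05×10^6; ε/D = 5.21×10^-4; f = 0.01710
h_f = f(L/D)V²/2g = 31.05 m
Total head H = z + h_f = 44.1 + 31.05 = 75.15 m
P_hyd = ρgQH = 996.1·9.81·0.671·75.15 = 492.7 kW
P_shaft = P_hyd/η = 492.7/0.81 = 608.3 kW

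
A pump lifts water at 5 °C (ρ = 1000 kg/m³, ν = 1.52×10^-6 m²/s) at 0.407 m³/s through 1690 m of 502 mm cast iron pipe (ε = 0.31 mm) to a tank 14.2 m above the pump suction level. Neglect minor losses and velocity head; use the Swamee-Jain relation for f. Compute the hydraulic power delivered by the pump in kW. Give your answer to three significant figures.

P_hyd ≈ 110 kW

V = 4Q/(πD²) = 2.056 m/s; Re = 6.79×10^5; ε/D = 6.18×10^-4; f = 0.01826
h_f = f(L/D)V²/2g = 13.25 m
Total head H = z + h_f = 14.2 + 13.25 = 27.45 m
P_hyd = ρgQH = 1000·9.81·0.407·27.45 = 109.6 kW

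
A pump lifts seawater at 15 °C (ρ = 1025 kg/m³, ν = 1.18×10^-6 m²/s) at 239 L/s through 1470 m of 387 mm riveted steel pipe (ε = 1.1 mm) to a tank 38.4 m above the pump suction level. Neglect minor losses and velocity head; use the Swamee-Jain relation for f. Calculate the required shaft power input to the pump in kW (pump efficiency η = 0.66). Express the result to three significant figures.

P_shaft ≈ 216 kW

V = 4Q/(πD²) = 2.032 m/s; Re = 6.66×10^5; ε/D = 0.00284; f = 0.02608
h_f = f(L/D)V²/2g = 20.84 m
Total head H = z + h_f = 38.4 + 20.84 = 59.24 m
P_hyd = ρgQH = 1025·9.81·0.239·59.24 = 142.4 kW
P_shaft = P_hyd/η = 142.4/0.66 = 215.7 kW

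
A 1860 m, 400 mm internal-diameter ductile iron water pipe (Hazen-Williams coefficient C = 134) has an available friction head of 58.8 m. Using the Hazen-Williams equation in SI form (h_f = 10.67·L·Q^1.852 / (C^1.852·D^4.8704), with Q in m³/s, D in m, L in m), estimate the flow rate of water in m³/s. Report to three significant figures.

Q ≈ 0.519 m³/s

Rearranging: Q = [h_f·C^1.852·D^4.8704 / (10.67·L)]^(1/1.852)
Q = [58.8·134^1.852·0.400^4.8704 / (10.67·1860)]^0.540 = 0.5193 m³/s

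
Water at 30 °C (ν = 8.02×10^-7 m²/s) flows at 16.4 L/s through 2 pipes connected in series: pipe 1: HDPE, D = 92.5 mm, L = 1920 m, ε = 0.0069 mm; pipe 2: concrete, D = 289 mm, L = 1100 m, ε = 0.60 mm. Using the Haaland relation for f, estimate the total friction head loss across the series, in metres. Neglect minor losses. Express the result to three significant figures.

H ≈ 95.8 m

Pipe 1: V = 2.440 m/s, Re = 2.81×10^5, ε/D = 7.46×10^-5, f = 0.01515, h_1 = f(L/D)V²/2g = 95.46 m
Pipe 2: V = 0.2500 m/s, Re = 9.01×10^4, ε/D = 0.00208, f = 0.02533, h_2 = f(L/D)V²/2g = 0.3071 m
Series → Q common, losses add: H = Σh = 95.77 m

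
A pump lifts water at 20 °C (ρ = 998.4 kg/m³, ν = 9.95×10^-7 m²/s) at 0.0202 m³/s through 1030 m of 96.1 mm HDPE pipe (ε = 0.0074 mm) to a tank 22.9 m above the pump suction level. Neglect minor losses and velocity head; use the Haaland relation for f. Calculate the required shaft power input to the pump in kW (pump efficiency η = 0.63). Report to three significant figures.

V = 4Q/(πD²) = 2.785 m/s; Re = 2.69×10^5; ε/D = 7.70×10^-5; f = 0.01528
h_f = f(L/D)V²/2g = 64.73 m
Total head H = z + h_f = 22.9 + 64.73 = 87.63 m
P_hyd = ρgQH = 998.4·9.81·0.0202·87.63 = 17.34 kW
P_shaft = P_hyd/η = 17.34/0.63 = 27.52 kW

P_shaft ≈ 27.5 kW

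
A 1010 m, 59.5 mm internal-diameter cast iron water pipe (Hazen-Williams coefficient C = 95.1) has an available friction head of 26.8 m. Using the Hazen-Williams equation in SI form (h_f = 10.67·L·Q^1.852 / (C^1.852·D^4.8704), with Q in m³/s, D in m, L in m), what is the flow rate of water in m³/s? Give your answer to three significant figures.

Rearranging: Q = [h_f·C^1.852·D^4.8704 / (10.67·L)]^(1/1.852)
Q = [26.8·95.1^1.852·0.0595^4.8704 / (10.67·1010)]^0.540 = 0.002234 m³/s

Q ≈ 0.00223 m³/s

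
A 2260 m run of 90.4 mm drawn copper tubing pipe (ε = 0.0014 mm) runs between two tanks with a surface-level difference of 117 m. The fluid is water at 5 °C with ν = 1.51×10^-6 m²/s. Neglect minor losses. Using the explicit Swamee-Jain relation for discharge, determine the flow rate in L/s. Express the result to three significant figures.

Q ≈ 15.0 L/s

Swamee-Jain (Type II): Q = -0.965·√(gD⁵h_f/L)·ln[ε/(3.7D) + √(3.17ν²L/(gD³h_f))]
√(gD⁵h_f/L) = √(9.81·0.0904⁵·117/2260) = 0.001751
ε/(3.7D) = 4.19×10^-6; √(3.17ν²L/(gD³h_f)) = 1.39×10^-4
Q = -0.965·0.001751·ln(1.430×10^-4) = 0.01496 m³/s
Check: V = 2.33 m/s, Re = 1.40×10^5, f = 0.01680, h_f = 116 m ≈ 117 m ✓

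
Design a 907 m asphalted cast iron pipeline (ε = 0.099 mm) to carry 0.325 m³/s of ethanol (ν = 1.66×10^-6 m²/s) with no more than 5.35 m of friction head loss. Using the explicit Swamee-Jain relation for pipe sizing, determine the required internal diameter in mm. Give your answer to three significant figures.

Swamee-Jain (Type III): D = 0.66·[ε^1.25·(LQ²/(gh_f))^4.75 + ν·Q^9.4·(L/(gh_f))^5.2]^0.04
LQ²/(gh_f) = 1.825; L/(gh_f) = 17.28
Term 1 = ε^1.25·(…)^4.75 = 1.72×10^-4; Term 2 = ν·Q^9.4·(…)^5.2 = 1.17×10^-4
D = 0.66·(1.72×10^-4 + 1.17×10^-4)^0.04 = 0.4764 m = 476 mm
Check: V = 1.82 m/s, Re = 5.23×10^5, f = 0.01553, h_f = 5.01 m ≈ 5.35 m ✓

D ≈ 476 mm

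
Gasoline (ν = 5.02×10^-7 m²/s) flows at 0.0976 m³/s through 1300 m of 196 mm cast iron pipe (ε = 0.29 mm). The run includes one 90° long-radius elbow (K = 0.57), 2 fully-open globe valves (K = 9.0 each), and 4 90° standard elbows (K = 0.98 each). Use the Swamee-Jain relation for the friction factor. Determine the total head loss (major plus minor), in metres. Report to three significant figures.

H_L ≈ 89.5 m

V = 4Q/(πD²) = 3.235 m/s; V²/2g = 0.5333 m
Re = 1.26×10^6, ε/D = 0.00148 → f = 0.02190 (Swamee-Jain)
Major: h_f = f(L/D)·V²/2g = 0.02190·6633·0.5333 = 77.48 m
Minor: ΣK = 22.5; h_m = ΣK·V²/2g = 11.99 m
Total H_L = 77.48 + 11.99 = 89.48 m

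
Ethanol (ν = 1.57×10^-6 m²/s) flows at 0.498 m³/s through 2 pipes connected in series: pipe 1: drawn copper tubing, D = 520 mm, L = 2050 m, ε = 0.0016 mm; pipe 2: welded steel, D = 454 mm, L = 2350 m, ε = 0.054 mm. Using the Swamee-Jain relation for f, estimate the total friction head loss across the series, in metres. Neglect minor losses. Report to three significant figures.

Pipe 1: V = 2.345 m/s, Re = 7.77×10^5, ε/D = 3.08×10^-6, f = 0.01218, h_1 = f(L/D)V²/2g = 13.46 m
Pipe 2: V = 3.076 m/s, Re = 8.90×10^5, ε/D = 1.19×10^-4, f = 0.01391, h_2 = f(L/D)V²/2g = 34.72 m
Series → Q common, losses add: H = Σh = 48.18 m

H ≈ 48.2 m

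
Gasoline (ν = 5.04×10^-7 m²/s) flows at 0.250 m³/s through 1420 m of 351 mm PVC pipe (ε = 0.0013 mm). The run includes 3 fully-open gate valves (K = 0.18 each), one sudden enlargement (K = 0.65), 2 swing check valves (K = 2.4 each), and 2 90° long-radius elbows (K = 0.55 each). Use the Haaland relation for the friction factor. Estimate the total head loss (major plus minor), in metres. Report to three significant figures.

V = 4Q/(πD²) = 2.584 m/s; V²/2g = 0.3402 m
Re = 1.80×10^6, ε/D = 3.70×10^-6 → f = 0.01062 (Haaland)
Major: h_f = f(L/D)·V²/2g = 0.01062·4046·0.3402 = 14.61 m
Minor: ΣK = 7.09; h_m = ΣK·V²/2g = 2.412 m
Total H_L = 14.61 + 2.412 = 17.02 m

H_L ≈ 17.0 m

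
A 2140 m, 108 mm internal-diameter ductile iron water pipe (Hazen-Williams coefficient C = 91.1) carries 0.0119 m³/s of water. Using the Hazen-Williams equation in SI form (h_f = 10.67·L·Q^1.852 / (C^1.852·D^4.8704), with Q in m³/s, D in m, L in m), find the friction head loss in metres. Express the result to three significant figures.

h_f ≈ 74.7 m

h_f = 10.67·2140·0.0119^1.852 / (91.1^1.852·0.108^4.8704) = 74.66 m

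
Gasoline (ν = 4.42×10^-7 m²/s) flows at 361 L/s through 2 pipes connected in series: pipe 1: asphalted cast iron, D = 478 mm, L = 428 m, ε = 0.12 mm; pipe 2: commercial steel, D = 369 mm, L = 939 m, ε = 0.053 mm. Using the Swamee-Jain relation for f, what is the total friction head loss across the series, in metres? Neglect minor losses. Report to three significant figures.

Pipe 1: V = 2.012 m/s, Re = 2.18×10^6, ε/D = 2.51×10^-4, f = 0.01486, h_1 = f(L/D)V²/2g = 2.745 m
Pipe 2: V = 3.376 m/s, Re = 2.82×10^6, ε/D = 1.44×10^-4, f = 0.01339, h_2 = f(L/D)V²/2g = 19.79 m
Series → Q common, losses add: H = Σh = 22.54 m

H ≈ 22.5 m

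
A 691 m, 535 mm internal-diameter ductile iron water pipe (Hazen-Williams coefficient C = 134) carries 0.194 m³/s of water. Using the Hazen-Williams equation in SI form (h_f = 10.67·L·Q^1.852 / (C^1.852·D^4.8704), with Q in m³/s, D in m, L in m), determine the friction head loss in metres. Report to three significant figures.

h_f = 10.67·691·0.194^1.852 / (134^1.852·0.535^4.8704) = 0.8556 m

h_f ≈ 0.856 m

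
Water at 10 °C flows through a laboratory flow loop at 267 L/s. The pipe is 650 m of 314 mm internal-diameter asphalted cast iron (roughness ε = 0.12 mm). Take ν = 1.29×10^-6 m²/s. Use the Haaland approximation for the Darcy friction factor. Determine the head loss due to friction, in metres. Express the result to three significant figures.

h_f ≈ 20.6 m

V = 4Q/(πD²) = 4·0.267/(π·0.314²) = 3.448 m/s
Re = VD/ν = 3.448·0.314/1.29×10^-6 = 8.39×10^5 → turbulent
ε/D = 0.12/314 = 3.82×10^-4
Haaland: f = 0.01640
h_f = f(L/D)V²/(2g) = 0.01640·(650/0.314)·3.448²/(2·9.81) = 20.57 m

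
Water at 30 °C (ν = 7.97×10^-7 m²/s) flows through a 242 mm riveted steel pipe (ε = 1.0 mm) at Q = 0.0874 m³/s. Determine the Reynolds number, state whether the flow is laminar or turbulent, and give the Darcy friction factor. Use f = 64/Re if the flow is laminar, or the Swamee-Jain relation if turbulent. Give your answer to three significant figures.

Re ≈ 5.77×10^5; turbulent; f ≈ 0.0290

V = 4Q/(πD²) = 1.900 m/s
Re = VD/ν = 1.900·0.242/7.97×10^-7 = 5.77×10^5
Re > 4000 → turbulent; ε/D = 0.00413
Swamee-Jain: f = 0.02897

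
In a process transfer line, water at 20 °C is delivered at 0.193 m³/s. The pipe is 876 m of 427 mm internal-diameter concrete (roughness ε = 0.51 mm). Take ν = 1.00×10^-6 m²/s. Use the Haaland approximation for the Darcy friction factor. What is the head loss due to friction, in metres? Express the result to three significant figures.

h_f ≈ 3.98 m

V = 4Q/(πD²) = 4·0.193/(π·0.427²) = 1.348 m/s
Re = VD/ν = 1.348·0.427/1.00×10^-6 = 5.75×10^5 → turbulent
ε/D = 0.51/427 = 0.00119
Haaland: f = 0.02096
h_f = f(L/D)V²/(2g) = 0.02096·(876/0.427)·1.348²/(2·9.81) = 3.980 m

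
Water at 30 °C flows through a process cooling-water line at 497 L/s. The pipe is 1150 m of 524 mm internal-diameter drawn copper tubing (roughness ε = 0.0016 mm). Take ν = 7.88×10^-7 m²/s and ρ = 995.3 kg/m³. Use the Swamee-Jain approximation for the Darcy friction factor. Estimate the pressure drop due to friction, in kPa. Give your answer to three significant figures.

V = 4Q/(πD²) = 4·0.497/(π·0.524²) = 2.305 m/s
Re = VD/ν = 2.305·0.524/7.88×10^-7 = 1.53×10^6 → turbulent
ε/D = 0.0016/524 = 3.05×10^-6
Swamee-Jain: f = 0.01092
h_f = f(L/D)V²/(2g) = 0.01092·(1150/0.524)·2.305²/(2·9.81) = 6.486 m
Δp = ρg·h_f = 995.3·9.81·6.486 = 63.33 kPa

Δp ≈ 63.3 kPa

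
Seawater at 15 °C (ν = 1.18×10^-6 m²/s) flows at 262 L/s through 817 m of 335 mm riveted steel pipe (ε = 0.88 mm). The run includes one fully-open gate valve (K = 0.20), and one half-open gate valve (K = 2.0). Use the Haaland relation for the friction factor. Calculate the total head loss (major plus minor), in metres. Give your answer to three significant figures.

H_L ≈ 28.9 m

V = 4Q/(πD²) = 2.972 m/s; V²/2g = 0.4503 m
Re = 8.44×10^5, ε/D = 0.00263 → f = 0.02542 (Haaland)
Major: h_f = f(L/D)·V²/2g = 0.02542·2439·0.4503 = 27.92 m
Minor: ΣK = 2.20; h_m = ΣK·V²/2g = 0.9908 m
Total H_L = 27.92 + 0.9908 = 28.91 m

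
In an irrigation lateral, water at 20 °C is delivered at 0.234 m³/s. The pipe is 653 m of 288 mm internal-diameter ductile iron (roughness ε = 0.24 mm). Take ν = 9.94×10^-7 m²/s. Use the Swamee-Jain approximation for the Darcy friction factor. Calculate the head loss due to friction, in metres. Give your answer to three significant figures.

V = 4Q/(πD²) = 4·0.234/(π·0.288²) = 3.592 m/s
Re = VD/ν = 3.592·0.288/9.94×10^-7 = 1.04×10^6 → turbulent
ε/D = 0.24/288 = 8.33×10^-4
Swamee-Jain: f = 0.01922
h_f = f(L/D)V²/(2g) = 0.01922·(653/0.288)·3.592²/(2·9.81) = 28.65 m

h_f ≈ 28.7 m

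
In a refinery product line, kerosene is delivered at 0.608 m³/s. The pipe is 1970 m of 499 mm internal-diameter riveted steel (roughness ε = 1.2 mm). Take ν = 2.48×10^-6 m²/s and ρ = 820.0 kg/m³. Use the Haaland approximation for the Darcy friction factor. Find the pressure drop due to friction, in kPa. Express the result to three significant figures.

V = 4Q/(πD²) = 4·0.608/(π·0.499²) = 3.109 m/s
Re = VD/ν = 3.109·0.499/2.48×10^-6 = 6.26×10^5 → turbulent
ε/D = 1.2/499 = 0.00240
Haaland: f = 0.02489
h_f = f(L/D)V²/(2g) = 0.02489·(1970/0.499)·3.109²/(2·9.81) = 48.41 m
Δp = ρg·h_f = 820.0·9.81·48.41 = 389.4 kPa

Δp ≈ 389 kPa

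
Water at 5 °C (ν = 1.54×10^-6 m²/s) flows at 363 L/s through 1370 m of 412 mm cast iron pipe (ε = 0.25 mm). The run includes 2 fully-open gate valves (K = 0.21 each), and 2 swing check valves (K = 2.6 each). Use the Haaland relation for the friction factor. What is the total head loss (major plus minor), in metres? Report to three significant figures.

H_L ≈ 24.7 m

V = 4Q/(πD²) = 2.723 m/s; V²/2g = 0.3779 m
Re = 7.28×10^5, ε/D = 6.07×10^-4 → f = 0.01800 (Haaland)
Major: h_f = f(L/D)·V²/2g = 0.01800·3325·0.3779 = 22.62 m
Minor: ΣK = 5.62; h_m = ΣK·V²/2g = 2.124 m
Total H_L = 22.62 + 2.124 = 24.74 m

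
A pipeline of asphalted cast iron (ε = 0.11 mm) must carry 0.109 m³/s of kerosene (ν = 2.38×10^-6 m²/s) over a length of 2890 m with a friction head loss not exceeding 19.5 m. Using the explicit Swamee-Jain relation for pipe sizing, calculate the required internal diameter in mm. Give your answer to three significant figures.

D ≈ 310 mm

Swamee-Jain (Type III): D = 0.66·[ε^1.25·(LQ²/(gh_f))^4.75 + ν·Q^9.4·(L/(gh_f))^5.2]^0.04
LQ²/(gh_f) = 0.1795; L/(gh_f) = 15.11
Term 1 = ε^1.25·(…)^4.75 = 3.22×10^-9; Term 2 = ν·Q^9.4·(…)^5.2 = 2.89×10^-9
D = 0.66·(3.22×10^-9 + 2.89×10^-9)^0.04 = 0.3097 m = 310 mm
Check: V = 1.45 m/s, Re = 1.88×10^5, f = 0.01824, h_f = 18.2 m ≈ 19.5 m ✓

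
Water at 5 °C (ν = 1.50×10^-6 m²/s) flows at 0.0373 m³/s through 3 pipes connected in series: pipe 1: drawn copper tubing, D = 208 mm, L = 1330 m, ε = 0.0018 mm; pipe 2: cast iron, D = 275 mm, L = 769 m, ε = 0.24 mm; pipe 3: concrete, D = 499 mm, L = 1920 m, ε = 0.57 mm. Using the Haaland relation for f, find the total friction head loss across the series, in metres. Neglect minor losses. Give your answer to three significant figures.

Pipe 1: V = 1.098 m/s, Re = 1.52×10^5, ε/D = 8.65×10^-6, f = 0.01640, h_1 = f(L/D)V²/2g = 6.440 m
Pipe 2: V = 0.6280 m/s, Re = 1.15×10^5, ε/D = 8.73×10^-4, f = 0.02124, h_2 = f(L/D)V²/2g = 1.194 m
Pipe 3: V = 0.1907 m/s, Re = 6.34×10^4, ε/D = 0.00114, f = 0.02345, h_3 = f(L/D)V²/2g = 0.1673 m
Series → Q common, losses add: H = Σh = 7.801 m

H ≈ 7.80 m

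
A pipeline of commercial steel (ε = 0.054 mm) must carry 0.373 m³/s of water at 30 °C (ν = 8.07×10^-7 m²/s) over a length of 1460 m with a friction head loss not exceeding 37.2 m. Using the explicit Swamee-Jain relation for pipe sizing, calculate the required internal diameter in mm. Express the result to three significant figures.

Swamee-Jain (Type III): D = 0.66·[ε^1.25·(LQ²/(gh_f))^4.75 + ν·Q^9.4·(L/(gh_f))^5.2]^0.04
LQ²/(gh_f) = 0.5566; L/(gh_f) = 4.001
Term 1 = ε^1.25·(…)^4.75 = 2.86×10^-7; Term 2 = ν·Q^9.4·(…)^5.2 = 1.03×10^-7
D = 0.66·(2.86×10^-7 + 1.03×10^-7)^0.04 = 0.3657 m = 366 mm
Check: V = 3.55 m/s, Re = 1.61×10^6, f = 0.01377, h_f = 35.3 m ≈ 37.2 m ✓

D ≈ 366 mm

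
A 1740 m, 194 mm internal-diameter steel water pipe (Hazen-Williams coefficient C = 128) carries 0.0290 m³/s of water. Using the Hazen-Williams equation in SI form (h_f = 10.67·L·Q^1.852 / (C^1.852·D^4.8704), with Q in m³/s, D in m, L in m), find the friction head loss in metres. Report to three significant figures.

h_f = 10.67·1740·0.0290^1.852 / (128^1.852·0.194^4.8704) = 9.710 m

h_f ≈ 9.71 m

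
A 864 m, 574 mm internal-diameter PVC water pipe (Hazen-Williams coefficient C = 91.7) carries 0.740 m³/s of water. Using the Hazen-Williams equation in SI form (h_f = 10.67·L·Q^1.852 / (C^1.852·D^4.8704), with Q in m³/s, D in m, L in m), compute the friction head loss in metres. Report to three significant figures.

h_f = 10.67·864·0.740^1.852 / (91.7^1.852·0.574^4.8704) = 18.30 m

h_f ≈ 18.3 m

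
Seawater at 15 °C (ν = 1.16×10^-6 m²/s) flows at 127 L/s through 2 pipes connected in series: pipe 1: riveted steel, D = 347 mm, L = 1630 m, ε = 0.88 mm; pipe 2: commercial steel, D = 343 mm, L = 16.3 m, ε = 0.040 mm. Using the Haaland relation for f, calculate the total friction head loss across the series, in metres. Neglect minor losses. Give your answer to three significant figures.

H ≈ 11.0 m

Pipe 1: V = 1.343 m/s, Re = 4.02×10^5, ε/D = 0.00254, f = 0.02536, h_1 = f(L/D)V²/2g = 10.95 m
Pipe 2: V = 1.374 m/s, Re = 4.06×10^5, ε/D = 1.17×10^-4, f = 0.01479, h_2 = f(L/D)V²/2g = 0.06769 m
Series → Q common, losses add: H = Σh = 11.02 m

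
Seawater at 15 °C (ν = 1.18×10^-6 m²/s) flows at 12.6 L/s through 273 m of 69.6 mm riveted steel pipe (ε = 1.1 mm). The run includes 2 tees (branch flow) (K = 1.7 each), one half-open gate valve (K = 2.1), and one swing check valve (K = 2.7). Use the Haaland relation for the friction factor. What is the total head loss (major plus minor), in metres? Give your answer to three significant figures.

V = 4Q/(πD²) = 3.312 m/s; V²/2g = 0.5590 m
Re = 1.95×10^5, ε/D = 0.0158 → f = 0.04484 (Haaland)
Major: h_f = f(L/D)·V²/2g = 0.04484·3922·0.5590 = 98.32 m
Minor: ΣK = 8.20; h_m = ΣK·V²/2g = 4.584 m
Total H_L = 98.32 + 4.584 = 102.9 m

H_L ≈ 103 m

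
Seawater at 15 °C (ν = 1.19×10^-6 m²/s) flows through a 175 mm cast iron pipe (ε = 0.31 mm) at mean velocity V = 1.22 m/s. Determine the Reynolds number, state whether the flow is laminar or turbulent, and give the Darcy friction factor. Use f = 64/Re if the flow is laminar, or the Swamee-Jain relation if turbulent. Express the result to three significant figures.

Re ≈ 1.79×10^5; turbulent; f ≈ 0.0239

Re = VD/ν = 1.220·0.175/1.19×10^-6 = 1.79×10^5
Re > 4000 → turbulent; ε/D = 0.00177
Swamee-Jain: f = 0.02393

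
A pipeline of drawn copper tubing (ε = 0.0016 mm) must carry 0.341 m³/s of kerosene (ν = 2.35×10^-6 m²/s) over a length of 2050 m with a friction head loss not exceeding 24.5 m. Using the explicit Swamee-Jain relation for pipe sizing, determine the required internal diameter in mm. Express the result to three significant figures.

D ≈ 410 mm

Swamee-Jain (Type III): D = 0.66·[ε^1.25·(LQ²/(gh_f))^4.75 + ν·Q^9.4·(L/(gh_f))^5.2]^0.04
LQ²/(gh_f) = 0.9918; L/(gh_f) = 8.529
Term 1 = ε^1.25·(…)^4.75 = 5.47×10^-8; Term 2 = ν·Q^9.4·(…)^5.2 = 6.60×10^-6
D = 0.66·(5.47×10^-8 + 6.60×10^-6)^0.04 = 0.4097 m = 410 mm
Check: V = 2.59 m/s, Re = 4.51×10^5, f = 0.01340, h_f = 22.9 m ≈ 24.5 m ✓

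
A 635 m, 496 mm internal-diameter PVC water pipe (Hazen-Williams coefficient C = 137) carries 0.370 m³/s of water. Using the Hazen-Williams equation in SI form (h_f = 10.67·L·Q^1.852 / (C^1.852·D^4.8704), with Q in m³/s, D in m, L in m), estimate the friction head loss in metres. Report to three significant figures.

h_f ≈ 3.61 m

h_f = 10.67·635·0.370^1.852 / (137^1.852·0.496^4.8704) = 3.607 m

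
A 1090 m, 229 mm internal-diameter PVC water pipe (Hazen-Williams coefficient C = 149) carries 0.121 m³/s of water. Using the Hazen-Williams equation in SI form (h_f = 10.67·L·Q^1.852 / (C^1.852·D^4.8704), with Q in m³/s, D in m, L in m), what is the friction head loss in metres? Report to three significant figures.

h_f = 10.67·1090·0.121^1.852 / (149^1.852·0.229^4.8704) = 28.84 m

h_f ≈ 28.8 m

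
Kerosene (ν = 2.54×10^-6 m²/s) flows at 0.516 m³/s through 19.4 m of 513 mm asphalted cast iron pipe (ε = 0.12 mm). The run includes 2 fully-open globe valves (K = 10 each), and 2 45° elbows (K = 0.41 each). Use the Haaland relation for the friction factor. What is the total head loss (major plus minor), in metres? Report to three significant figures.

V = 4Q/(πD²) = 2.496 m/s; V²/2g = 0.3177 m
Re = 5.04×10^5, ε/D = 2.34×10^-4 → f = 0.01559 (Haaland)
Major: h_f = f(L/D)·V²/2g = 0.01559·37.82·0.3177 = 0.1873 m
Minor: ΣK = 20.8; h_m = ΣK·V²/2g = 6.614 m
Total H_L = 0.1873 + 6.614 = 6.801 m

H_L ≈ 6.80 m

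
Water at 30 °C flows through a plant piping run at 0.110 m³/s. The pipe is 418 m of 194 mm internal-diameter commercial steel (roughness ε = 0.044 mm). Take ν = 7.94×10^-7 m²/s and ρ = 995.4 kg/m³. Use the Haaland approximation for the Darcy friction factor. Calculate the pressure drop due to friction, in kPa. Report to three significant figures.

Δp ≈ 222 kPa

V = 4Q/(πD²) = 4·0.110/(π·0.194²) = 3.721 m/s
Re = VD/ν = 3.721·0.194/7.94×10^-7 = 9.09×10^5 → turbulent
ε/D = 0.044/194 = 2.27×10^-4
Haaland: f = 0.01496
h_f = f(L/D)V²/(2g) = 0.01496·(418/0.194)·3.721²/(2·9.81) = 22.75 m
Δp = ρg·h_f = 995.4·9.81·22.75 = 222.1 kPa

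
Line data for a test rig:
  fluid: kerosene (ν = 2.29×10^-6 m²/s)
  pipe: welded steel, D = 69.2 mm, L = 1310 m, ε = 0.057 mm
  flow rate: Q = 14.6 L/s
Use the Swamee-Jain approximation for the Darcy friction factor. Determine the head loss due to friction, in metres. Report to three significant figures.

V = 4Q/(πD²) = 4·0.0146/(π·0.0692²) = 3.882 m/s
Re = VD/ν = 3.882·0.0692/2.29×10^-6 = 1.17×10^5 → turbulent
ε/D = 0.057/69.2 = 8.24×10^-4
Swamee-Jain: f = 0.02137
h_f = f(L/D)V²/(2g) = 0.02137·(1310/0.0692)·3.882²/(2·9.81) = 310.7 m

h_f ≈ 311 m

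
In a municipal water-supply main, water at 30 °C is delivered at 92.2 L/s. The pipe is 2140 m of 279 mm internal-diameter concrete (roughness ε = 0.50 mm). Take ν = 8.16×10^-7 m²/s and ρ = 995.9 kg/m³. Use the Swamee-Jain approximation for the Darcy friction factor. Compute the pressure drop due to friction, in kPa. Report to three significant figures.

V = 4Q/(πD²) = 4·0.0922/(π·0.279²) = 1.508 m/s
Re = VD/ν = 1.508·0.279/8.16×10^-7 = 5.16×10^5 → turbulent
ε/D = 0.50/279 = 0.00179
Swamee-Jain: f = 0.02325
h_f = f(L/D)V²/(2g) = 0.02325·(2140/0.279)·1.508²/(2·9.81) = 20.67 m
Δp = ρg·h_f = 995.9·9.81·20.67 = 202.0 kPa

Δp ≈ 202 kPa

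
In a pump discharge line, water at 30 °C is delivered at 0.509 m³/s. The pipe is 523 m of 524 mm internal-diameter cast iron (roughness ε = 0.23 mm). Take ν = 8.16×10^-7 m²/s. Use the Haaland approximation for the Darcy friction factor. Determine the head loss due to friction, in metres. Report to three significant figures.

V = 4Q/(πD²) = 4·0.509/(π·0.524²) = 2.360 m/s
Re = VD/ν = 2.360·0.524/8.16×10^-7 = 1.52×10^6 → turbulent
ε/D = 0.23/524 = 4.39×10^-4
Haaland: f = 0.01658
h_f = f(L/D)V²/(2g) = 0.01658·(523/0.524)·2.360²/(2·9.81) = 4.698 m

h_f ≈ 4.70 m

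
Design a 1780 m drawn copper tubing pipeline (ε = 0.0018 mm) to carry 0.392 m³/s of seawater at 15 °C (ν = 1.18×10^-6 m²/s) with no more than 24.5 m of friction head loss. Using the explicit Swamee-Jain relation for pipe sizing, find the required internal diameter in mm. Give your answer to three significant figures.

D ≈ 408 mm

Swamee-Jain (Type III): D = 0.66·[ε^1.25·(LQ²/(gh_f))^4.75 + ν·Q^9.4·(L/(gh_f))^5.2]^0.04
LQ²/(gh_f) = 1.138; L/(gh_f) = 7.406
Term 1 = ε^1.25·(…)^4.75 = 1.22×10^-7; Term 2 = ν·Q^9.4·(…)^5.2 = 5.90×10^-6
D = 0.66·(1.22×10^-7 + 5.90×10^-6)^0.04 = 0.4081 m = 408 mm
Check: V = 3.00 m/s, Re = 1.04×10^6, f = 0.01165, h_f = 23.3 m ≈ 24.5 m ✓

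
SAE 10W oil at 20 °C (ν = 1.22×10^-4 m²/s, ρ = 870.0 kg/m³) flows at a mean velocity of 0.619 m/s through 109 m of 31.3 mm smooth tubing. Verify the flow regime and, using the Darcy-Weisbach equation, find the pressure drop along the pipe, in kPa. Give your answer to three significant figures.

Re = VD/ν = 0.619·0.03130/1.22×10^-4 = 159 → laminar (Re < 2300)
f = 64/Re = 0.4030
h_f = f(L/D)V²/(2g) = 0.4030·(109/0.03130)·0.619²/(2·9.81) = 27.41 m
Δp = ρg·h_f = 870.0·9.81·27.41 = 233.9 kPa

Δp ≈ 234 kPa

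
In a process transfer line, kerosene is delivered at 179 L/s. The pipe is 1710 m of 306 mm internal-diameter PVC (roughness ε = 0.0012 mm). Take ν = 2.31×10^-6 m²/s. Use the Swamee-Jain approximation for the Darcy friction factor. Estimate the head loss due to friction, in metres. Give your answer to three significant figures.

h_f ≈ 24.0 m

V = 4Q/(πD²) = 4·0.179/(π·0.306²) = 2.434 m/s
Re = VD/ν = 2.434·0.306/2.31×10^-6 = 3.22×10^5 → turbulent
ε/D = 0.0012/306 = 3.92×10^-6
Swamee-Jain: f = 0.01423
h_f = f(L/D)V²/(2g) = 0.01423·(1710/0.306)·2.434²/(2·9.81) = 24.01 m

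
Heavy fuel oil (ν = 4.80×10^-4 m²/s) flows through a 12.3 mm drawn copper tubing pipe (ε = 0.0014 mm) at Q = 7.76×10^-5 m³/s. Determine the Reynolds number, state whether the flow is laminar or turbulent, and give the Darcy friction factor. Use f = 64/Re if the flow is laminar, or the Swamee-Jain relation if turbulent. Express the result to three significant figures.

V = 4Q/(πD²) = 0.6531 m/s
Re = VD/ν = 0.6531·0.0123/4.80×10^-4 = 16.7
Re < 2300 → laminar → f = 64/Re = 3.824

Re ≈ 16.7; laminar; f = 64/Re ≈ 3.82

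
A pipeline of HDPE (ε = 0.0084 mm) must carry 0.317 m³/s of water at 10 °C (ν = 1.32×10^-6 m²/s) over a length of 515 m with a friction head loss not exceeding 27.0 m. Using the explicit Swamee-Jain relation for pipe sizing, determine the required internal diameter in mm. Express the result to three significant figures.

Swamee-Jain (Type III): D = 0.66·[ε^1.25·(LQ²/(gh_f))^4.75 + ν·Q^9.4·(L/(gh_f))^5.2]^0.04
LQ²/(gh_f) = 0.1954; L/(gh_f) = 1.944
Term 1 = ε^1.25·(…)^4.75 = 1.94×10^-10; Term 2 = ν·Q^9.4·(…)^5.2 = 8.55×10^-10
D = 0.66·(1.94×10^-10 + 8.55×10^-10)^0.04 = 0.2887 m = 289 mm
Check: V = 4.84 m/s, Re = 1.06×10^6, f = 0.01219, h_f = 26.0 m ≈ 27.0 m ✓

D ≈ 289 mm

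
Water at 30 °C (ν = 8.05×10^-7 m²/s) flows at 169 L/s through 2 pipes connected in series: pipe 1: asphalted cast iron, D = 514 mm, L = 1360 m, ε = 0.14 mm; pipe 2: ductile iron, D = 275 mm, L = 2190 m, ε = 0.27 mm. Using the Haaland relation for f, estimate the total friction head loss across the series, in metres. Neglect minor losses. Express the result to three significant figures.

H ≈ 66.7 m

Pipe 1: V = 0.8145 m/s, Re = 5.20×10^5, ε/D = 2.72×10^-4, f = 0.01589, h_1 = f(L/D)V²/2g = 1.421 m
Pipe 2: V = 2.845 m/s, Re = 9.72×10^5, ε/D = 9.82×10^-4, f = 0.01986, h_2 = f(L/D)V²/2g = 65.28 m
Series → Q common, losses add: H = Σh = 66.70 m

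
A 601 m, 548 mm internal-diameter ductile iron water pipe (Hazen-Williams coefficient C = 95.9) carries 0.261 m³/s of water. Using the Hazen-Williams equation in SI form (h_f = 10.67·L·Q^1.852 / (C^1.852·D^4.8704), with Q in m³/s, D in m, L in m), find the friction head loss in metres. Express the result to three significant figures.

h_f = 10.67·601·0.261^1.852 / (95.9^1.852·0.548^4.8704) = 2.131 m

h_f ≈ 2.13 m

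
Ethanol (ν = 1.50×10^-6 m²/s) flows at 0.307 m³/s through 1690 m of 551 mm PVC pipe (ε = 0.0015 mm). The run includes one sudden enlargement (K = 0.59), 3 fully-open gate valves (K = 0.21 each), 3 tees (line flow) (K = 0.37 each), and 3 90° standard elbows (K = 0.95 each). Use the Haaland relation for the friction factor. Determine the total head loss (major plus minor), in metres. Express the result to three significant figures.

V = 4Q/(πD²) = 1.287 m/s; V²/2g = 0.08449 m
Re = 4.73×10^5, ε/D = 2.72×10^-6 → f = 0.01322 (Haaland)
Major: h_f = f(L/D)·V²/2g = 0.01322·3067·0.08449 = 3.426 m
Minor: ΣK = 5.18; h_m = ΣK·V²/2g = 0.4376 m
Total H_L = 3.426 + 0.4376 = 3.864 m

H_L ≈ 3.86 m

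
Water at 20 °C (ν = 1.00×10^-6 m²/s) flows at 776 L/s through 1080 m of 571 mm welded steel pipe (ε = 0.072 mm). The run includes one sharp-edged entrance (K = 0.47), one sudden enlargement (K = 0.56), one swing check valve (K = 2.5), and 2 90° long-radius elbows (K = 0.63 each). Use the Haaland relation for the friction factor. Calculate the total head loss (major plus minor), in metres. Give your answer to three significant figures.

V = 4Q/(πD²) = 3.030 m/s; V²/2g = 0.4681 m
Re = 1.73×10^6, ε/D = 1.26×10^-4 → f = 0.01326 (Haaland)
Major: h_f = f(L/D)·V²/2g = 0.01326·1891·0.4681 = 11.74 m
Minor: ΣK = 4.79; h_m = ΣK·V²/2g = 2.242 m
Total H_L = 11.74 + 2.242 = 13.98 m

H_L ≈ 14.0 m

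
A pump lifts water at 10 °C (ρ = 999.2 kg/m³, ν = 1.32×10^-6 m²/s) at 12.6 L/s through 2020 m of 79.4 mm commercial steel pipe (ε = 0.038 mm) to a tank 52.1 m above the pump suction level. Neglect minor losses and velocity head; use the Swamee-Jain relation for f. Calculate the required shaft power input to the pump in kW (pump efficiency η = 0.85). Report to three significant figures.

V = 4Q/(πD²) = 2.545 m/s; Re = 1.53×10^5; ε/D = 4.79×10^-4; f = 0.01933
h_f = f(L/D)V²/2g = 162.3 m
Total head H = z + h_f = 52.1 + 162.3 = 214.4 m
P_hyd = ρgQH = 999.2·9.81·0.0126·214.4 = 26.48 kW
P_shaft = P_hyd/η = 26.48/0.85 = 31.15 kW

P_shaft ≈ 31.1 kW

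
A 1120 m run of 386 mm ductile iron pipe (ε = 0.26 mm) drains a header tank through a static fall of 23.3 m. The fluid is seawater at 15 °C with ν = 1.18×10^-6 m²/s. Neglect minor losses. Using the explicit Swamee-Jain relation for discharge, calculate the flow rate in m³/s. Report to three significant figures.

Q ≈ 0.343 m³/s

Swamee-Jain (Type II): Q = -0.965·√(gD⁵h_f/L)·ln[ε/(3.7D) + √(3.17ν²L/(gD³h_f))]
√(gD⁵h_f/L) = √(9.81·0.386⁵·23.3/1120) = 0.04182
ε/(3.7D) = 1.82×10^-4; √(3.17ν²L/(gD³h_f)) = 1.94×10^-5
Q = -0.965·0.04182·ln(2.014×10^-4) = 0.3434 m³/s
Check: V = 2.93 m/s, Re = 9.60×10^5, f = 0.01839, h_f = 23.4 m ≈ 23.3 m ✓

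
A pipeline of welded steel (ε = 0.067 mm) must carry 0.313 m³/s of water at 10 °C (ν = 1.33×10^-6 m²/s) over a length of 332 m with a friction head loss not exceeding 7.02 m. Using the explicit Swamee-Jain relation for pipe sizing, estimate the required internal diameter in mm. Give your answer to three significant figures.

D ≈ 360 mm

Swamee-Jain (Type III): D = 0.66·[ε^1.25·(LQ²/(gh_f))^4.75 + ν·Q^9.4·(L/(gh_f))^5.2]^0.04
LQ²/(gh_f) = 0.4723; L/(gh_f) = 4.821
Term 1 = ε^1.25·(…)^4.75 = 1.72×10^-7; Term 2 = ν·Q^9.4·(…)^5.2 = 8.60×10^-8
D = 0.66·(1.72×10^-7 + 8.60×10^-8)^0.04 = 0.3597 m = 360 mm
Check: V = 3.08 m/s, Re = 8.33×10^5, f = 0.01479, h_f = 6.59 m ≈ 7.02 m ✓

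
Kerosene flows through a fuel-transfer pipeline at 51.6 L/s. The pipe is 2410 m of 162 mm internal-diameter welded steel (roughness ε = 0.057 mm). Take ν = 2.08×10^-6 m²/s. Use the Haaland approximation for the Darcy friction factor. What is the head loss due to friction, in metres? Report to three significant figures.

V = 4Q/(πD²) = 4·0.0516/(π·0.162²) = 2.503 m/s
Re = VD/ν = 2.503·0.162/2.08×10^-6 = 1.95×10^5 → turbulent
ε/D = 0.057/162 = 3.52×10^-4
Haaland: f = 0.01786
h_f = f(L/D)V²/(2g) = 0.01786·(2410/0.162)·2.503²/(2·9.81) = 84.89 m

h_f ≈ 84.9 m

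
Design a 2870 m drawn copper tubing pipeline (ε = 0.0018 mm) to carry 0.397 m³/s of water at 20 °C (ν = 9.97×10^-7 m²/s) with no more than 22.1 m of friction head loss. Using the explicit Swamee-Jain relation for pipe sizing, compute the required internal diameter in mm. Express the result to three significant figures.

D ≈ 460 mm

Swamee-Jain (Type III): D = 0.66·[ε^1.25·(LQ²/(gh_f))^4.75 + ν·Q^9.4·(L/(gh_f))^5.2]^0.04
LQ²/(gh_f) = 2.086; L/(gh_f) = 13.24
Term 1 = ε^1.25·(…)^4.75 = 2.17×10^-6; Term 2 = ν·Q^9.4·(…)^5.2 = 1.15×10^-4
D = 0.66·(2.17×10^-6 + 1.15×10^-4)^0.04 = 0.4595 m = 460 mm
Check: V = 2.39 m/s, Re = 1.10×10^6, f = 0.01152, h_f = 21.0 m ≈ 22.1 m ✓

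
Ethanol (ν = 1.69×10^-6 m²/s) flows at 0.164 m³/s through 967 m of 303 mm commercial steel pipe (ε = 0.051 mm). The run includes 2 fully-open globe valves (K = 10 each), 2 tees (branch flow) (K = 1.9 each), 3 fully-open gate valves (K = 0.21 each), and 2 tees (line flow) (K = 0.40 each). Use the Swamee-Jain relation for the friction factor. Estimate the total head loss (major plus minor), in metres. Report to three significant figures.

H_L ≈ 19.7 m

V = 4Q/(πD²) = 2.274 m/s; V²/2g = 0.2637 m
Re = 4.08×10^5, ε/D = 1.68×10^-4 → f = 0.01551 (Swamee-Jain)
Major: h_f = f(L/D)·V²/2g = 0.01551·3191·0.2637 = 13.05 m
Minor: ΣK = 25.2; h_m = ΣK·V²/2g = 6.652 m
Total H_L = 13.05 + 6.652 = 19.70 m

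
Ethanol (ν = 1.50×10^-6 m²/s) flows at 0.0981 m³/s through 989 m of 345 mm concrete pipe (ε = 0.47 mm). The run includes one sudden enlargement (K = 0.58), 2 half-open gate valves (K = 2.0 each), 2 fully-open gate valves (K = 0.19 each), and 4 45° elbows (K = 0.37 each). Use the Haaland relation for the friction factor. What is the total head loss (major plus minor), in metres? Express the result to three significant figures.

V = 4Q/(πD²) = 1.049 m/s; V²/2g = 0.05613 m
Re = 2.41×10^5, ε/D = 0.00136 → f = 0.02209 (Haaland)
Major: h_f = f(L/D)·V²/2g = 0.02209·2867·0.05613 = 3.554 m
Minor: ΣK = 6.44; h_m = ΣK·V²/2g = 0.3615 m
Total H_L = 3.554 + 0.3615 = 3.916 m

H_L ≈ 3.92 m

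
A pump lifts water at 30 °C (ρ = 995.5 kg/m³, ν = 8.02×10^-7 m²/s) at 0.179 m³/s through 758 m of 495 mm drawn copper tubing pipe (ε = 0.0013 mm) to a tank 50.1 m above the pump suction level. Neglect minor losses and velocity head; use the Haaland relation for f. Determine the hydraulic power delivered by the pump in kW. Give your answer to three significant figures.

P_hyd ≈ 89.1 kW

V = 4Q/(πD²) = 0.9301 m/s; Re = 5.74×10^5; ε/D = 2.63×10^-6; f = 0.01278
h_f = f(L/D)V²/2g = 0.8628 m
Total head H = z + h_f = 50.1 + 0.8628 = 50.96 m
P_hyd = ρgQH = 995.5·9.81·0.179·50.96 = 89.09 kW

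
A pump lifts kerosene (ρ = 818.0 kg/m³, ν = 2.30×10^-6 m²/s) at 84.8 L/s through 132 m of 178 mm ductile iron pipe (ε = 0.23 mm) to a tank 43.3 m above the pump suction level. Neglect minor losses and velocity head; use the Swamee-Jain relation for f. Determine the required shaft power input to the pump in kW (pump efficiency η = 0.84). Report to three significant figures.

V = 4Q/(πD²) = 3.408 m/s; Re = 2.64×10^5; ε/D = 0.00129; f = 0.02199
h_f = f(L/D)V²/2g = 9.653 m
Total head H = z + h_f = 43.3 + 9.653 = 52.95 m
P_hyd = ρgQH = 818.0·9.81·0.0848·52.95 = 36.03 kW
P_shaft = P_hyd/η = 36.03/0.84 = 42.90 kW

P_shaft ≈ 42.9 kW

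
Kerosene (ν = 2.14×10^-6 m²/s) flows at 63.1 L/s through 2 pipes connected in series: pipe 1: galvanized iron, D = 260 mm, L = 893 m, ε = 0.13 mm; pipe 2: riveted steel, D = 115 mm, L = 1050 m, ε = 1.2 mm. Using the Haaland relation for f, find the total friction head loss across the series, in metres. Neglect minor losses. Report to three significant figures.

Pipe 1: V = 1.188 m/s, Re = 1.44×10^5, ε/D = 5.00×10^-4, f = 0.01923, h_1 = f(L/D)V²/2g = 4.754 m
Pipe 2: V = 6.075 m/s, Re = 3.26×10^5, ε/D = 0.0104, f = 0.03870, h_2 = f(L/D)V²/2g = 664.7 m
Series → Q common, losses add: H = Σh = 669.4 m

H ≈ 669 m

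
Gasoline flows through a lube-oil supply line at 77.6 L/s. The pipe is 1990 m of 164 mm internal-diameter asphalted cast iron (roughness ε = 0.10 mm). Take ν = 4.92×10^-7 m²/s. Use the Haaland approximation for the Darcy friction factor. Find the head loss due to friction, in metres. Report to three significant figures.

h_f ≈ 149 m

V = 4Q/(πD²) = 4·0.0776/(π·0.164²) = 3.674 m/s
Re = VD/ν = 3.674·0.164/4.92×10^-7 = 1.22×10^6 → turbulent
ε/D = 0.10/164 = 6.10×10^-4
Haaland: f = 0.01782
h_f = f(L/D)V²/(2g) = 0.01782·(1990/0.164)·3.674²/(2·9.81) = 148.7 m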